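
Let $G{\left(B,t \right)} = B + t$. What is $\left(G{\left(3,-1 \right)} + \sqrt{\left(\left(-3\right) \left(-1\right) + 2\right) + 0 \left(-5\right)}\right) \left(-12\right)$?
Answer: $-24 - 12 \sqrt{5} \approx -50.833$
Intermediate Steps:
$\left(G{\left(3,-1 \right)} + \sqrt{\left(\left(-3\right) \left(-1\right) + 2\right) + 0 \left(-5\right)}\right) \left(-12\right) = \left(\left(3 - 1\right) + \sqrt{\left(\left(-3\right) \left(-1\right) + 2\right) + 0 \left(-5\right)}\right) \left(-12\right) = \left(2 + \sqrt{\left(3 + 2\right) + 0}\right) \left(-12\right) = \left(2 + \sqrt{5 + 0}\right) \left(-12\right) = \left(2 + \sqrt{5}\right) \left(-12\right) = -24 - 12 \sqrt{5}$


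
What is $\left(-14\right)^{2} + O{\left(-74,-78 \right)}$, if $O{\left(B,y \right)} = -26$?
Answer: $170$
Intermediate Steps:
$\left(-14\right)^{2} + O{\left(-74,-78 \right)} = \left(-14\right)^{2} - 26 = 196 - 26 = 170$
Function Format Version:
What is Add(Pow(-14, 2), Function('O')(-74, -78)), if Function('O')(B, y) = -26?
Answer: 170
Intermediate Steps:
Add(Pow(-14, 2), Function('O')(-74, -78)) = Add(Pow(-14, 2), -26) = Add(196, -26) = 170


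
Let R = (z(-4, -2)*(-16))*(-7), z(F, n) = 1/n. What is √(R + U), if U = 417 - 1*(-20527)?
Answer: 2*√5222 ≈ 144.53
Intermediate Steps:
U = 20944 (U = 417 + 20527 = 20944)
R = -56 (R = (-16/(-2))*(-7) = -½*(-16)*(-7) = 8*(-7) = -56)
√(R + U) = √(-56 + 20944) = √20888 = 2*√5222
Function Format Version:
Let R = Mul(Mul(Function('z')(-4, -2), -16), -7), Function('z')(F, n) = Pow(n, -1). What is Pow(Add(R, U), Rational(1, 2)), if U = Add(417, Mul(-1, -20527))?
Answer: Mul(2, Pow(5222, Rational(1, 2))) ≈ 144.53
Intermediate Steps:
U = 20944 (U = Add(417, 20527) = 20944)
R = -56 (R = Mul(Mul(Pow(-2, -1), -16), -7) = Mul(Mul(Rational(-1, 2), -16), -7) = Mul(8, -7) = -56)
Pow(Add(R, U), Rational(1, 2)) = Pow(Add(-56, 20944), Rational(1, 2)) = Pow(20888, Rational(1, 2)) = Mul(2, Pow(5222, Rational(1, 2)))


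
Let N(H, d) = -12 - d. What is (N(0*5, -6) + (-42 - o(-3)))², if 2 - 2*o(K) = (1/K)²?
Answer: 776161/324 ≈ 2395.6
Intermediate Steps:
o(K) = 1 - 1/(2*K²)
(N(0*5, -6) + (-42 - o(-3)))² = ((-12 - 1*(-6)) + (-42 - (1 - ½/(-3)²)))² = ((-12 + 6) + (-42 - (1 - ½*⅑)))² = (-6 + (-42 - (1 - 1/18)))² = (-6 + (-42 - 1*17/18))² = (-6 + (-42 - 17/18))² = (-6 - 773/18)² = (-881/18)² = 776161/324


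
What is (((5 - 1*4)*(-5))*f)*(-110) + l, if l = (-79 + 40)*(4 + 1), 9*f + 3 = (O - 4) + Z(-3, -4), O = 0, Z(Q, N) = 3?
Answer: -3955/9 ≈ -439.44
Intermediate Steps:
f = -4/9 (f = -1/3 + ((0 - 4) + 3)/9 = -1/3 + (-4 + 3)/9 = -1/3 + (1/9)*(-1) = -1/3 - 1/9 = -4/9 ≈ -0.44444)
l = -195 (l = -39*5 = -195)
(((5 - 1*4)*(-5))*f)*(-110) + l = (((5 - 1*4)*(-5))*(-4/9))*(-110) - 195 = (((5 - 4)*(-5))*(-4/9))*(-110) - 195 = ((1*(-5))*(-4/9))*(-110) - 195 = -5*(-4/9)*(-110) - 195 = (20/9)*(-110) - 195 = -2200/9 - 195 = -3955/9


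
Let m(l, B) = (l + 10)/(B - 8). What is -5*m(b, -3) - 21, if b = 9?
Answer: -136/11 ≈ -12.364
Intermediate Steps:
m(l, B) = (10 + l)/(-8 + B)
-5*m(b, -3) - 21 = -5*(10 + 9)/(-8 - 3) - 21 = -5*19/(-11) - 21 = -(-5)*19/11 - 21 = -5*(-19/11) - 21 = 95/11 - 21 = -136/11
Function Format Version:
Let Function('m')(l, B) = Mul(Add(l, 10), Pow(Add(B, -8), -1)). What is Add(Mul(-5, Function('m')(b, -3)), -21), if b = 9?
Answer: Rational(-136, 11) ≈ -12.364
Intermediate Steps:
Function('m')(l, B) = Mul(Pow(Add(-8, B), -1), Add(10, l)) (Function('m')(l, B) = Mul(Add(10, l), Pow(Add(-8, B), -1)) = Mul(Pow(Add(-8, B), -1), Add(10, l)))
Add(Mul(-5, Function('m')(b, -3)), -21) = Add(Mul(-5, Mul(Pow(Add(-8, -3), -1), Add(10, 9))), -21) = Add(Mul(-5, Mul(Pow(-11, -1), 19)), -21) = Add(Mul(-5, Mul(Rational(-1, 11), 19)), -21) = Add(Mul(-5, Rational(-19, 11)), -21) = Add(Rational(95, 11), -21) = Rational(-136, 11)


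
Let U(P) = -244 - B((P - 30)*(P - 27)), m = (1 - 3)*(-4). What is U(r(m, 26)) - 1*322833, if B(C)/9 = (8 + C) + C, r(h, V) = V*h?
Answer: -903073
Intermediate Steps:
m = 8 (m = -2*(-4) = 8)
B(C) = 72 + 18*C (B(C) = 9*((8 + C) + C) = 9*(8 + 2*C) = 72 + 18*C)
U(P) = -316 - 18*(-30 + P)*(-27 + P) (U(P) = -244 - (72 + 18*((P - 30)*(P - 27))) = -244 - (72 + 18*((-30 + P)*(-27 + P))) = -244 - (72 + 18*(-30 + P)*(-27 + P)) = -244 + (-72 - 18*(-30 + P)*(-27 + P)) = -316 - 18*(-30 + P)*(-27 + P))
U(r(m, 26)) - 1*322833 = (-14896 - 18*(26*8)² + 1026*(26*8)) - 1*322833 = (-14896 - 18*208² + 1026*208) - 322833 = (-14896 - 18*43264 + 213408) - 322833 = (-14896 - 778752 + 213408) - 322833 = -580240 - 322833 = -903073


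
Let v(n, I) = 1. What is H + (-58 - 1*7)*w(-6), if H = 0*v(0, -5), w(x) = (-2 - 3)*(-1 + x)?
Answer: -2275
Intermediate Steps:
w(x) = 5 - 5*x (w(x) = -5*(-1 + x) = 5 - 5*x)
H = 0 (H = 0*1 = 0)
H + (-58 - 1*7)*w(-6) = 0 + (-58 - 1*7)*(5 - 5*(-6)) = 0 + (-58 - 7)*(5 + 30) = 0 - 65*35 = 0 - 2275 = -2275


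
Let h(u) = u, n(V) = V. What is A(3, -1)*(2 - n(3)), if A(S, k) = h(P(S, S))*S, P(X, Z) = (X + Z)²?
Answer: -108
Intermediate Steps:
A(S, k) = 4*S³ (A(S, k) = (S + S)²*S = (2*S)²*S = (4*S²)*S = 4*S³)
A(3, -1)*(2 - n(3)) = (4*3³)*(2 - 1*3) = (4*27)*(2 - 3) = 108*(-1) = -108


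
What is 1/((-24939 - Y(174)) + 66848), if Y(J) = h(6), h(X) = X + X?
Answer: 1/41897 ≈ 2.3868e-5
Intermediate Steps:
h(X) = 2*X
Y(J) = 12 (Y(J) = 2*6 = 12)
1/((-24939 - Y(174)) + 66848) = 1/((-24939 - 1*12) + 66848) = 1/((-24939 - 12) + 66848) = 1/(-24951 + 66848) = 1/41897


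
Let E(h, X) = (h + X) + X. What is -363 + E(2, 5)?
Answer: -351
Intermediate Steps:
E(h, X) = h + 2*X (E(h, X) = (X + h) + X = h + 2*X)
-363 + E(2, 5) = -363 + (2 + 2*5) = -363 + (2 + 10) = -363 + 12 = -351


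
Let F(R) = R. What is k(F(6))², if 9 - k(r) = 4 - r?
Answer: 121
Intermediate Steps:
k(r) = 5 + r (k(r) = 9 - (4 - r) = 9 + (-4 + r) = 5 + r)
k(F(6))² = (5 + 6)² = 11² = 121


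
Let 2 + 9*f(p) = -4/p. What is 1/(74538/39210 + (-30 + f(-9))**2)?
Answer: 42876135/39115951063 ≈ 0.0010961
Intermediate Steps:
f(p) = -2/9 - 4/(9*p) (f(p) = -2/9 + (-4/p)/9 = -2/9 - 4/(9*p))
1/(74538/39210 + (-30 + f(-9))**2) = 1/(74538/39210 + (-30 + (2/9)*(-2 - 1*(-9))/(-9))**2) = 1/(74538*(1/39210) + (-30 + (2/9)*(-1/9)*(-2 + 9))**2) = 1/(12423/6535 + (-30 + (2/9)*(-1/9)*7)**2) = 1/(12423/6535 + (-30 - 14/81)**2) = 1/(12423/6535 + (-2444/81)**2) = 1/(12423/6535 + 5973136/6561) = 1/(39115951063/42876135) = 42876135/39115951063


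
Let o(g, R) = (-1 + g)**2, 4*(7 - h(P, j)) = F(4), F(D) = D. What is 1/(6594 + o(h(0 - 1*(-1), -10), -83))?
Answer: 1/6619 ≈ 0.00015108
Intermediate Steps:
h(P, j) = 6 (h(P, j) = 7 - 1/4*4 = 7 - 1 = 6)
1/(6594 + o(h(0 - 1*(-1), -10), -83)) = 1/(6594 + (-1 + 6)**2) = 1/(6594 + 5**2) = 1/(6594 + 25) = 1/6619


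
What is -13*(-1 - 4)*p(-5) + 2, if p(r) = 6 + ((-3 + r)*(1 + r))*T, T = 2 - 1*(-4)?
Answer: 12872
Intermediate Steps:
T = 6 (T = 2 + 4 = 6)
p(r) = 6 + 6*(1 + r)*(-3 + r) (p(r) = 6 + ((-3 + r)*(1 + r))*6 = 6 + ((1 + r)*(-3 + r))*6 = 6 + 6*(1 + r)*(-3 + r))
-13*(-1 - 4)*p(-5) + 2 = -13*(-1 - 4)*(-12 - 12*(-5) + 6*(-5)**2) + 2 = -(-65)*(-12 + 60 + 6*25) + 2 = -(-65)*(-12 + 60 + 150) + 2 = -(-65)*198 + 2 = -13*(-990) + 2 = 12870 + 2 = 12872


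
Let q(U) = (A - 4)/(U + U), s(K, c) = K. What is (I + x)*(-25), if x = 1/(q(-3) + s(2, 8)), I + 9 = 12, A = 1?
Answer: -85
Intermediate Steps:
I = 3 (I = -9 + 12 = 3)
q(U) = -3/(2*U) (q(U) = (1 - 4)/(U + U) = -3*1/(2*U) = -3/(2*U))
x = 2/5 (x = 1/(-3/2/(-3) + 2) = 1/(-3/2*(-1/3) + 2) = 1/(1/2 + 2) = 1/(5/2) = 2/5 ≈ 0.40000)
(I + x)*(-25) = (3 + 2/5)*(-25) = (17/5)*(-25) = -85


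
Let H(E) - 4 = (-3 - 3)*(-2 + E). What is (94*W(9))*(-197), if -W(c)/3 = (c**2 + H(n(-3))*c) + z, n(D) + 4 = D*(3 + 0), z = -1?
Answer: 51443004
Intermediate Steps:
n(D) = -4 + 3*D (n(D) = -4 + D*(3 + 0) = -4 + D*3 = -4 + 3*D)
H(E) = 16 - 6*E (H(E) = 4 + (-3 - 3)*(-2 + E) = 4 - 6*(-2 + E) = 4 + (12 - 6*E) = 16 - 6*E)
W(c) = 3 - 282*c - 3*c**2 (W(c) = -3*((c**2 + (16 - 6*(-4 + 3*(-3)))*c) - 1) = -3*((c**2 + (16 - 6*(-4 - 9))*c) - 1) = -3*((c**2 + (16 - 6*(-13))*c) - 1) = -3*((c**2 + (16 + 78)*c) - 1) = -3*((c**2 + 94*c) - 1) = -3*(-1 + c**2 + 94*c) = 3 - 282*c - 3*c**2)
(94*W(9))*(-197) = (94*(3 - 282*9 - 3*9**2))*(-197) = (94*(3 - 2538 - 3*81))*(-197) = (94*(3 - 2538 - 243))*(-197) = (94*(-2778))*(-197) = -261132*(-197) = 51443004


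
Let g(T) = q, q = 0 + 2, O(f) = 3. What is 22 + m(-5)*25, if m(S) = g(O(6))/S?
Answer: 12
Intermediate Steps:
q = 2
g(T) = 2
m(S) = 2/S
22 + m(-5)*25 = 22 + (2/(-5))*25 = 22 + (2*(-⅕))*25 = 22 - ⅖*25 = 22 - 10 = 12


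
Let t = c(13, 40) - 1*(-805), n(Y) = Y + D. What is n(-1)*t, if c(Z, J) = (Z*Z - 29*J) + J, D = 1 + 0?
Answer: 0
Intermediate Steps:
D = 1
c(Z, J) = Z**2 - 28*J (c(Z, J) = (Z**2 - 29*J) + J = Z**2 - 28*J)
n(Y) = 1 + Y (n(Y) = Y + 1 = 1 + Y)
t = -146 (t = (13**2 - 28*40) - 1*(-805) = (169 - 1120) + 805 = -951 + 805 = -146)
n(-1)*t = (1 - 1)*(-146) = 0*(-146) = 0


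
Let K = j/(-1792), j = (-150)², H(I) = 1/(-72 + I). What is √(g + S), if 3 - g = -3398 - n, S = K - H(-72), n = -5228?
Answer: I*√51919427/168 ≈ 42.89*I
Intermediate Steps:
j = 22500
K = -5625/448 (K = 22500/(-1792) = 22500*(-1/1792) = -5625/448 ≈ -12.556)
S = -50597/4032 (S = -5625/448 - 1/(-72 - 72) = -5625/448 - 1/(-144) = -5625/448 - 1*(-1/144) = -5625/448 + 1/144 = -50597/4032 ≈ -12.549)
g = -1827 (g = 3 - (-3398 - 1*(-5228)) = 3 - (-3398 + 5228) = 3 - 1*1830 = 3 - 1830 = -1827)
√(g + S) = √(-1827 - 50597/4032) = √(-7417061/4032) = I*√51919427/168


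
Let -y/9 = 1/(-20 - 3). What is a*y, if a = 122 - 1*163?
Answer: -369/23 ≈ -16.043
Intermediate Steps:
y = 9/23 (y = -9/(-20 - 3) = -9/(-23) = -9*(-1/23) = 9/23 ≈ 0.39130)
a = -41 (a = 122 - 163 = -41)
a*y = -41*9/23 = -369/23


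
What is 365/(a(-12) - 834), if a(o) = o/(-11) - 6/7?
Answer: -5621/12840 ≈ -0.43777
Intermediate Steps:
a(o) = -6/7 - o/11 (a(o) = o*(-1/11) - 6*1/7 = -o/11 - 6/7 = -6/7 - o/11)
365/(a(-12) - 834) = 365/((-6/7 - 1/11*(-12)) - 834) = 365/((-6/7 + 12/11) - 834) = 365/(18/77 - 834) = 365/(-64200/77) = 365*(-77/64200) = -5621/12840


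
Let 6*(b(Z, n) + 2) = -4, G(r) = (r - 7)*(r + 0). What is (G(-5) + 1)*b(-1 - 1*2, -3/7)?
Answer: -488/3 ≈ -162.67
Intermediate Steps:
G(r) = r*(-7 + r) (G(r) = (-7 + r)*r = r*(-7 + r))
b(Z, n) = -8/3 (b(Z, n) = -2 + (⅙)*(-4) = -2 - ⅔ = -8/3)
(G(-5) + 1)*b(-1 - 1*2, -3/7) = (-5*(-7 - 5) + 1)*(-8/3) = (-5*(-12) + 1)*(-8/3) = (60 + 1)*(-8/3) = 61*(-8/3) = -488/3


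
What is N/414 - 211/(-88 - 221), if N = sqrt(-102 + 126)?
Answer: 211/309 + sqrt(6)/207 ≈ 0.69468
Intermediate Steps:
N = 2*sqrt(6) (N = sqrt(24) = 2*sqrt(6) ≈ 4.8990)
N/414 - 211/(-88 - 221) = (2*sqrt(6))/414 - 211/(-88 - 221) = (2*sqrt(6))*(1/414) - 211/(-309) = sqrt(6)/207 - 211*(-1/309) = sqrt(6)/207 + 211/309 = 211/309 + sqrt(6)/207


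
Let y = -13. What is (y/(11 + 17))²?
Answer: 169/784 ≈ 0.21556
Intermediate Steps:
(y/(11 + 17))² = (-13/(11 + 17))² = (-13/28)² = 169/784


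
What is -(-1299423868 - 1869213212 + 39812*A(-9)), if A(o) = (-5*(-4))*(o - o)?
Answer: 3168637080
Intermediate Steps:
A(o) = 0 (A(o) = 20*0 = 0)
-(-1299423868 - 1869213212 + 39812*A(-9)) = -(-1299423868 - 39812*46951) = -39812/(1/(0 + (-32639 - 46951))) = -39812/(1/(0 - 79590)) = -39812/(1/(-79590)) = -39812/(-1/79590) = -39812*(-79590) = 3168637080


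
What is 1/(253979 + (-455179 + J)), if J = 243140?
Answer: 1/41940 ≈ 2.3844e-5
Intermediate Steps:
1/(253979 + (-455179 + J)) = 1/(253979 + (-455179 + 243140)) = 1/(253979 - 212039) = 1/41940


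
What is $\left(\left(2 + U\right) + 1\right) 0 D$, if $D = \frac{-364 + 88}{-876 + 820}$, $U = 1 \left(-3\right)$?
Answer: $0$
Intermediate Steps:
$U = -3$
$D = \frac{69}{14}$ ($D = - \frac{276}{-56} = \left(-276\right) \left(- \frac{1}{56}\right) = \frac{69}{14} \approx 4.9286$)
$\left(\left(2 + U\right) + 1\right) 0 D = \left(\left(2 - 3\right) + 1\right) 0 \cdot \frac{69}{14} = \left(-1 + 1\right) 0 \cdot \frac{69}{14} = 0 \cdot 0 \cdot \frac{69}{14} = 0 \cdot \frac{69}{14} = 0$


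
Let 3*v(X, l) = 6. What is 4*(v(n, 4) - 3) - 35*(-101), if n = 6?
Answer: 3531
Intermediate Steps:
v(X, l) = 2 (v(X, l) = (1/3)*6 = 2)
4*(v(n, 4) - 3) - 35*(-101) = 4*(2 - 3) - 35*(-101) = 4*(-1) + 3535 = -4 + 3535 = 3531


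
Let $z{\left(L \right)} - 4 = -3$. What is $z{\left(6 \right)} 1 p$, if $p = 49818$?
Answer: $49818$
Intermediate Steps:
$z{\left(L \right)} = 1$ ($z{\left(L \right)} = 4 - 3 = 1$)
$z{\left(6 \right)} 1 p = 1 \cdot 1 \cdot 49818 = 1 \cdot 49818 = 49818$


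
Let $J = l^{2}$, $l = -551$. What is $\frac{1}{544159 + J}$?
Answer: $\frac{1}{847760} \approx 1.1796 \cdot 10^{-6}$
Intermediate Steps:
$J = 303601$ ($J = \left(-551\right)^{2} = 303601$)
$\frac{1}{544159 + J} = \frac{1}{544159 + 303601} = \frac{1}{847760}$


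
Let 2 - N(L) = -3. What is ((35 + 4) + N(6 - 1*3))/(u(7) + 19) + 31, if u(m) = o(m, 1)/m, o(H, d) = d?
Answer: 2231/67 ≈ 33.299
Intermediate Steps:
N(L) = 5 (N(L) = 2 - 1*(-3) = 2 + 3 = 5)
u(m) = 1/m
((35 + 4) + N(6 - 1*3))/(u(7) + 19) + 31 = ((35 + 4) + 5)/(1/7 + 19) + 31 = (39 + 5)/(⅐ + 19) + 31 = 44/(134/7) + 31 = 44*(7/134) + 31 = 154/67 + 31 = 2231/67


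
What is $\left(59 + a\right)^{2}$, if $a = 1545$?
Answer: $2572816$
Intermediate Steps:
$\left(59 + a\right)^{2} = \left(59 + 1545\right)^{2} = 1604^{2} = 2572816$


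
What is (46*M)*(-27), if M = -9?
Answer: 11178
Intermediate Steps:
(46*M)*(-27) = (46*(-9))*(-27) = -414*(-27) = 11178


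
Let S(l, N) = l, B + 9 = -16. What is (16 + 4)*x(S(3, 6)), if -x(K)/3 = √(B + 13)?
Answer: -120*I*√3 ≈ -207.85*I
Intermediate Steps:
B = -25 (B = -9 - 16 = -25)
x(K) = -6*I*√3 (x(K) = -3*√(-25 + 13) = -6*I*√3)
(16 + 4)*x(S(3, 6)) = (16 + 4)*(-6*I*√3) = 20*(-6*I*√3) = -120*I*√3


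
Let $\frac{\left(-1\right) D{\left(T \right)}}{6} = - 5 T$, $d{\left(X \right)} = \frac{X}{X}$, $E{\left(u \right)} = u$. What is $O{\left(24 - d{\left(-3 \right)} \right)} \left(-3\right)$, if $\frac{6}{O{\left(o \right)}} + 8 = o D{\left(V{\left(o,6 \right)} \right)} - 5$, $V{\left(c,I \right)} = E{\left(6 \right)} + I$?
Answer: $- \frac{18}{8267} \approx -0.0021773$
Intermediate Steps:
$d{\left(X \right)} = 1$
$V{\left(c,I \right)} = 6 + I$
$D{\left(T \right)} = 30 T$ ($D{\left(T \right)} = - 6 \left(- 5 T\right) = 30 T$)
$O{\left(o \right)} = \frac{6}{-13 + 360 o}$ ($O{\left(o \right)} = \frac{6}{-8 + \left(o 30 \left(6 + 6\right) - 5\right)} = \frac{6}{-8 + \left(o 30 \cdot 12 - 5\right)} = \frac{6}{-8 + \left(o 360 - 5\right)} = \frac{6}{-8 + \left(360 o - 5\right)} = \frac{6}{-8 + \left(-5 + 360 o\right)} = \frac{6}{-13 + 360 o}$)
$O{\left(24 - d{\left(-3 \right)} \right)} \left(-3\right) = \frac{6}{-13 + 360 \left(24 - 1\right)} \left(-3\right) = \frac{6}{-13 + 360 \cdot 23} \left(-3\right) = \frac{6}{-13 + 8280} \left(-3\right) = \frac{6}{8267} \left(-3\right) = - \frac{18}{8267}$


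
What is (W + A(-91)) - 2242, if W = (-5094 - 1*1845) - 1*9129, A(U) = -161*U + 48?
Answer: -3611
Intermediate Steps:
A(U) = 48 - 161*U
W = -16068 (W = (-5094 - 1845) - 9129 = -6939 - 9129 = -16068)
(W + A(-91)) - 2242 = (-16068 + (48 - 161*(-91))) - 2242 = (-16068 + (48 + 14651)) - 2242 = (-16068 + 14699) - 2242 = -1369 - 2242 = -3611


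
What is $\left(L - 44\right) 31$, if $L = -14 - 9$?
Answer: $-2077$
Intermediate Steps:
$L = -23$ ($L = -14 - 9 = -23$)
$\left(L - 44\right) 31 = \left(-23 - 44\right) 31 = \left(-67\right) 31 = -2077$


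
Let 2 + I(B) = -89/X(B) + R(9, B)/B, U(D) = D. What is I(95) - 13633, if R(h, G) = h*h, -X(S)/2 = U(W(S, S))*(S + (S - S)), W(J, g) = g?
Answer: -246096271/18050 ≈ -13634.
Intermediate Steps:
X(S) = -2*S² (X(S) = -2*S*(S + (S - S)) = -2*S*(S + 0) = -2*S*S = -2*S²)
R(h, G) = h²
I(B) = -2 + 81/B + 89/(2*B²) (I(B) = -2 + (-89*(-1/(2*B²)) + 9²/B) = -2 + (-(-89)/(2*B²) + 81/B) = -2 + (89/(2*B²) + 81/B) = -2 + (81/B + 89/(2*B²)) = -2 + 81/B + 89/(2*B²))
I(95) - 13633 = (-2 + 81/95 + (89/2)/95²) - 13633 = (-2 + 81*(1/95) + (89/2)*(1/9025)) - 13633 = (-2 + 81/95 + 89/18050) - 13633 = -20621/18050 - 13633 = -246096271/18050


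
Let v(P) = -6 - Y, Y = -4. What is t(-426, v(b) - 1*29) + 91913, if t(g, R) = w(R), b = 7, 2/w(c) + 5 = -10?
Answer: 1378693/15 ≈ 91913.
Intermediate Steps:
w(c) = -2/15 (w(c) = 2/(-5 - 10) = 2/(-15) = 2*(-1/15) = -2/15)
v(P) = -2 (v(P) = -6 - 1*(-4) = -6 + 4 = -2)
t(g, R) = -2/15
t(-426, v(b) - 1*29) + 91913 = -2/15 + 91913 = 1378693/15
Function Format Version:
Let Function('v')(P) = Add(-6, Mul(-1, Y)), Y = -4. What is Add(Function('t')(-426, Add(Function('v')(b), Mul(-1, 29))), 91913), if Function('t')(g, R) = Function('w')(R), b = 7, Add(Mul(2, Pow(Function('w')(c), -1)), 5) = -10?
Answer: Rational(1378693, 15) ≈ 91913.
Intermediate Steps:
Function('w')(c) = Rational(-2, 15) (Function('w')(c) = Mul(2, Pow(Add(-5, -10), -1)) = Mul(2, Pow(-15, -1)) = Mul(2, Rational(-1, 15)) = Rational(-2, 15))
Function('v')(P) = -2 (Function('v')(P) = Add(-6, Mul(-1, -4)) = Add(-6, 4) = -2)
Function('t')(g, R) = Rational(-2, 15)
Add(Function('t')(-426, Add(Function('v')(b), Mul(-1, 29))), 91913) = Add(Rational(-2, 15), 91913) = Rational(1378693, 15)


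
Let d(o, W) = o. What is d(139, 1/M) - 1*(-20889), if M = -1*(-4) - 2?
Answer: 21028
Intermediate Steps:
M = 2 (M = 4 - 2 = 2)
d(139, 1/M) - 1*(-20889) = 139 - 1*(-20889) = 139 + 20889 = 21028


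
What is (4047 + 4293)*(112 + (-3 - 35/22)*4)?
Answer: 8590200/11 ≈ 7.8093e+5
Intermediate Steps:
(4047 + 4293)*(112 + (-3 - 35/22)*4) = 8340*(112 + (-3 - 35*1/22)*4) = 8340*(112 + (-3 - 35/22)*4) = 8340*(112 - 101/22*4) = 8340*(112 - 202/11) = 8340*(1030/11) = 8590200/11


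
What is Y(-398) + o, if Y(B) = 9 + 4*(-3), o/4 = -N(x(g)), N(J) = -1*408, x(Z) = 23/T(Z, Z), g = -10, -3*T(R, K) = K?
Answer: 1629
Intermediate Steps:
T(R, K) = -K/3
x(Z) = -69/Z (x(Z) = 23/((-Z/3)) = 23*(-3/Z) = -69/Z)
N(J) = -408
o = 1632 (o = 4*(-1*(-408)) = 4*408 = 1632)
Y(B) = -3 (Y(B) = 9 - 12 = -3)
Y(-398) + o = -3 + 1632 = 1629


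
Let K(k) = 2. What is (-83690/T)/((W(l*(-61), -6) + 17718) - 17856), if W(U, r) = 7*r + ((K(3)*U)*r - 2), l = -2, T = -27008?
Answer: -41845/22227584 ≈ -0.0018826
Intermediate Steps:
W(U, r) = -2 + 7*r + 2*U*r (W(U, r) = 7*r + ((2*U)*r - 2) = 7*r + (2*U*r - 2) = 7*r + (-2 + 2*U*r) = -2 + 7*r + 2*U*r)
(-83690/T)/((W(l*(-61), -6) + 17718) - 17856) = (-83690/(-27008))/(((-2 + 7*(-6) + 2*(-2*(-61))*(-6)) + 17718) - 17856) = (-83690*(-1/27008))/(((-2 - 42 + 2*122*(-6)) + 17718) - 17856) = 41845/(13504*(((-2 - 42 - 1464) + 17718) - 17856)) = 41845/(13504*((-1508 + 17718) - 17856)) = 41845/(13504*(16210 - 17856)) = (41845/13504)/(-1646) = (41845/13504)*(-1/1646) = -41845/22227584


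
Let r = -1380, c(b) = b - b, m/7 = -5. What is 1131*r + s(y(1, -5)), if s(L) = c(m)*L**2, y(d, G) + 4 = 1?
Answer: -1560780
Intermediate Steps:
m = -35 (m = 7*(-5) = -35)
y(d, G) = -3 (y(d, G) = -4 + 1 = -3)
c(b) = 0
s(L) = 0 (s(L) = 0*L**2 = 0)
1131*r + s(y(1, -5)) = 1131*(-1380) + 0 = -1560780 + 0 = -1560780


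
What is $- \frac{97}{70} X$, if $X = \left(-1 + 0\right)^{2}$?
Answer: $- \frac{97}{70} \approx -1.3857$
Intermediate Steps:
$X = 1$ ($X = \left(-1\right)^{2} = 1$)
$- \frac{97}{70} X = - \frac{97}{70} \cdot 1 = \left(-97\right) \frac{1}{70} \cdot 1 = \left(- \frac{97}{70}\right) 1 = - \frac{97}{70}$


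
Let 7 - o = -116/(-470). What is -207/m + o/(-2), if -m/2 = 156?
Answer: -66309/24440 ≈ -2.7131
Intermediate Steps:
m = -312 (m = -2*156 = -312)
o = 1587/235 (o = 7 - (-116)/(-470) = 7 - (-116)*(-1)/470 = 7 - 1*58/235 = 7 - 58/235 = 1587/235 ≈ 6.7532)
-207/m + o/(-2) = -207/(-312) + (1587/235)/(-2) = -207*(-1/312) + (1587/235)*(-1/2) = 69/104 - 1587/470 = -66309/24440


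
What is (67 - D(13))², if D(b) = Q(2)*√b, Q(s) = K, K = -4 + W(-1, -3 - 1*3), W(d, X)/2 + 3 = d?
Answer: 6361 + 1608*√13 ≈ 12159.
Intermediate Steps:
W(d, X) = -6 + 2*d
K = -12 (K = -4 + (-6 + 2*(-1)) = -4 + (-6 - 2) = -4 - 8 = -12)
Q(s) = -12
D(b) = -12*√b
(67 - D(13))² = (67 - (-12)*√13)² = (67 + 12*√13)²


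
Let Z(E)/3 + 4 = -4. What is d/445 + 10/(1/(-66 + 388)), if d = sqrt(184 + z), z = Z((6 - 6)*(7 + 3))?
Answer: 3220 + 4*sqrt(10)/445 ≈ 3220.0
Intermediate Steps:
Z(E) = -24 (Z(E) = -12 + 3*(-4) = -12 - 12 = -24)
z = -24
d = 4*sqrt(10) (d = sqrt(184 - 24) = sqrt(160) = 4*sqrt(10) ≈ 12.649)
d/445 + 10/(1/(-66 + 388)) = (4*sqrt(10))/445 + 10/(1/(-66 + 388)) = (4*sqrt(10))*(1/445) + 10/(1/322) = 4*sqrt(10)/445 + 10/(1/322) = 4*sqrt(10)/445 + 10*322 = 4*sqrt(10)/445 + 3220 = 3220 + 4*sqrt(10)/445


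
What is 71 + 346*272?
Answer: 94183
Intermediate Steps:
71 + 346*272 = 71 + 94112 = 94183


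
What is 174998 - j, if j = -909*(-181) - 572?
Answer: 11041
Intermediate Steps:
j = 163957 (j = 164529 - 572 = 163957)
174998 - j = 174998 - 1*163957 = 174998 - 163957 = 11041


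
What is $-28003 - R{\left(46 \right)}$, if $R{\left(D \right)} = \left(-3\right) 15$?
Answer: $-27958$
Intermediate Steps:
$R{\left(D \right)} = -45$
$-28003 - R{\left(46 \right)} = -28003 - -45 = -28003 + 45 = -27958$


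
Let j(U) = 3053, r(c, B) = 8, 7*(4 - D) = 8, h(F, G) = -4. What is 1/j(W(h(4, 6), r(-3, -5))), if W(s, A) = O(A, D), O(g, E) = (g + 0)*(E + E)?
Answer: 1/3053 ≈ 0.00032755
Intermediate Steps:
D = 20/7 (D = 4 - ⅐*8 = 4 - 8/7 = 20/7 ≈ 2.8571)
O(g, E) = 2*E*g (O(g, E) = g*(2*E) = 2*E*g)
W(s, A) = 40*A/7 (W(s, A) = 2*(20/7)*A = 40*A/7)
1/j(W(h(4, 6), r(-3, -5))) = 1/3053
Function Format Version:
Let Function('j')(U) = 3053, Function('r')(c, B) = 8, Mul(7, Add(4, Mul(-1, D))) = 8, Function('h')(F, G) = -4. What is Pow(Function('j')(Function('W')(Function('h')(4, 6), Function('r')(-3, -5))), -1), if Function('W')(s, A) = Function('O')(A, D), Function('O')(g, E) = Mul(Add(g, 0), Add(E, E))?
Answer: Rational(1, 3053) ≈ 0.00032755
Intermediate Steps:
D = Rational(20, 7) (D = Add(4, Mul(Rational(-1, 7), 8)) = Add(4, Rational(-8, 7)) = Rational(20, 7) ≈ 2.8571)
Function('O')(g, E) = Mul(2, E, g) (Function('O')(g, E) = Mul(g, Mul(2, E)) = Mul(2, E, g))
Function('W')(s, A) = Mul(Rational(40, 7), A) (Function('W')(s, A) = Mul(2, Rational(20, 7), A) = Mul(Rational(40, 7), A))
Pow(Function('j')(Function('W')(Function('h')(4, 6), Function('r')(-3, -5))), -1) = Pow(3053, -1) = Rational(1, 3053)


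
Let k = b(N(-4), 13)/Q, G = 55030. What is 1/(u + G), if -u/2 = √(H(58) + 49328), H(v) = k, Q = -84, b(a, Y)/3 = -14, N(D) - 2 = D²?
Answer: 27515/1514051793 + √197314/3028103586 ≈ 1.8320e-5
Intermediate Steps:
N(D) = 2 + D²
b(a, Y) = -42 (b(a, Y) = 3*(-14) = -42)
k = ½ (k = -42/(-84) = -42*(-1/84) = ½ ≈ 0.50000)
H(v) = ½
u = -√197314 (u = -2*√(½ + 49328) = -√197314 ≈ -444.20)
1/(u + G) = 1/(-√197314 + 55030) = 1/(55030 - √197314)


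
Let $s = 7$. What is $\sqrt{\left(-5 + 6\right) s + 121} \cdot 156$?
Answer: $1248 \sqrt{2} \approx 1764.9$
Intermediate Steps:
$\sqrt{\left(-5 + 6\right) s + 121} \cdot 156 = \sqrt{\left(-5 + 6\right) 7 + 121} \cdot 156 = \sqrt{1 \cdot 7 + 121} \cdot 156 = \sqrt{7 + 121} \cdot 156 = \sqrt{128} \cdot 156 = 8 \sqrt{2} \cdot 156 = 1248 \sqrt{2}$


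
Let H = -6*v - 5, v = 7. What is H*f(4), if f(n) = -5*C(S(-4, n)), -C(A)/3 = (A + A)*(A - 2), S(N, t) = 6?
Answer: -33840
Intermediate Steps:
C(A) = -6*A*(-2 + A) (C(A) = -3*(A + A)*(A - 2) = -3*2*A*(-2 + A) = -6*A*(-2 + A))
f(n) = 720 (f(n) = -30*6*(2 - 1*6) = -30*6*(2 - 6) = -30*6*(-4) = -5*(-144) = 720)
H = -47 (H = -6*7 - 5 = -42 - 5 = -47)
H*f(4) = -47*720 = -33840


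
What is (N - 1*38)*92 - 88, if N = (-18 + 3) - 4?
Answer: -5332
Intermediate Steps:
N = -19 (N = -15 - 4 = -19)
(N - 1*38)*92 - 88 = (-19 - 1*38)*92 - 88 = (-19 - 38)*92 - 88 = -57*92 - 88 = -5244 - 88 = -5332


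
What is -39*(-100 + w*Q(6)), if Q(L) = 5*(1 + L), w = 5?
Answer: -2925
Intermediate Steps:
Q(L) = 5 + 5*L
-39*(-100 + w*Q(6)) = -39*(-100 + 5*(5 + 5*6)) = -39*(-100 + 5*(5 + 30)) = -39*(-100 + 5*35) = -39*(-100 + 175) = -39*75 = -2925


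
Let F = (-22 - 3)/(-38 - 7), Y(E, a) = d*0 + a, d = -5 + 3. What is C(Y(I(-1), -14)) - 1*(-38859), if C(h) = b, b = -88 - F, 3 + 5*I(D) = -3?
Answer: 348934/9 ≈ 38770.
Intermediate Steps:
d = -2
I(D) = -6/5 (I(D) = -3/5 + (1/5)*(-3) = -3/5 - 3/5 = -6/5)
Y(E, a) = a (Y(E, a) = -2*0 + a = 0 + a = a)
F = 5/9 (F = -25/(-45) = -25*(-1/45) = 5/9 ≈ 0.55556)
b = -797/9 (b = -88 - 1*5/9 = -88 - 5/9 = -797/9 ≈ -88.556)
C(h) = -797/9
C(Y(I(-1), -14)) - 1*(-38859) = -797/9 - 1*(-38859) = -797/9 + 38859 = 348934/9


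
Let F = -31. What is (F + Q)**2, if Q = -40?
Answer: 5041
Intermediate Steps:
(F + Q)**2 = (-31 - 40)**2 = (-71)**2 = 5041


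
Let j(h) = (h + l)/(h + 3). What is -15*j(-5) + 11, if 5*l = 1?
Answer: -25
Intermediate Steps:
l = ⅕ (l = (⅕)*1 = ⅕ ≈ 0.20000)
j(h) = (⅕ + h)/(3 + h) (j(h) = (h + ⅕)/(h + 3) = (⅕ + h)/(3 + h))
-15*j(-5) + 11 = -15*(⅕ - 5)/(3 - 5) + 11 = -15*(-24)/((-2)*5) + 11 = -(-15)*(-24)/(2*5) + 11 = -15*12/5 + 11 = -36 + 11 = -25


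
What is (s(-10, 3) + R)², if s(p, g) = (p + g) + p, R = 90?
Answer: 5329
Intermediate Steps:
s(p, g) = g + 2*p (s(p, g) = (g + p) + p = g + 2*p)
(s(-10, 3) + R)² = ((3 + 2*(-10)) + 90)² = ((3 - 20) + 90)² = (-17 + 90)² = 73² = 5329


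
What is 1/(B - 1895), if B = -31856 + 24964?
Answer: -1/8787 ≈ -0.00011380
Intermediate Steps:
B = -6892
1/(B - 1895) = 1/(-6892 - 1895) = 1/(-8787) = -1/8787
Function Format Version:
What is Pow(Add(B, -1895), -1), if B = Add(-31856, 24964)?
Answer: Rational(-1, 8787) ≈ -0.00011380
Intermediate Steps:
B = -6892
Pow(Add(B, -1895), -1) = Pow(Add(-6892, -1895), -1) = Pow(-8787, -1) = Rational(-1, 8787)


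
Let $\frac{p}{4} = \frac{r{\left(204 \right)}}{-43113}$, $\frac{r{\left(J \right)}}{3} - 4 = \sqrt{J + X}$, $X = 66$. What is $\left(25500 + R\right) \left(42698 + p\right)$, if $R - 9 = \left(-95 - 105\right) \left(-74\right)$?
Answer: $\frac{24734124079078}{14371} - \frac{483708 \sqrt{30}}{14371} \approx 1.7211 \cdot 10^{9}$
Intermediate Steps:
$R = 14809$ ($R = 9 + \left(-95 - 105\right) \left(-74\right) = 9 - -14800 = 9 + 14800 = 14809$)
$r{\left(J \right)} = 12 + 3 \sqrt{66 + J}$ ($r{\left(J \right)} = 12 + 3 \sqrt{J + 66} = 12 + 3 \sqrt{66 + J}$)
$p = - \frac{16}{14371} - \frac{12 \sqrt{30}}{14371}$ ($p = 4 \frac{12 + 3 \sqrt{66 + 204}}{-43113} = 4 \left(12 + 3 \sqrt{270}\right) \left(- \frac{1}{43113}\right) = 4 \left(12 + 3 \cdot 3 \sqrt{30}\right) \left(- \frac{1}{43113}\right) = 4 \left(12 + 9 \sqrt{30}\right) \left(- \frac{1}{43113}\right) = 4 \left(- \frac{4}{14371} - \frac{3 \sqrt{30}}{14371}\right) = - \frac{16}{14371} - \frac{12 \sqrt{30}}{14371} \approx -0.0056869$)
$\left(25500 + R\right) \left(42698 + p\right) = \left(25500 + 14809\right) \left(42698 - \left(\frac{16}{14371} + \frac{12 \sqrt{30}}{14371}\right)\right) = 40309 \left(\frac{613612942}{14371} - \frac{12 \sqrt{30}}{14371}\right) = \frac{24734124079078}{14371} - \frac{483708 \sqrt{30}}{14371}$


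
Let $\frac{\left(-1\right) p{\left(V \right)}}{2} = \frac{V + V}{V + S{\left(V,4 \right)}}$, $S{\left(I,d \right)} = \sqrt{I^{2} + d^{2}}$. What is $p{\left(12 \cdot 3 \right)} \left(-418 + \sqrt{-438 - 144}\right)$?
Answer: $-135432 + 15048 \sqrt{82} - 72 i \sqrt{11931} + 324 i \sqrt{582} \approx 833.44 - 48.101 i$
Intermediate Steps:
$p{\left(V \right)} = - \frac{4 V}{V + \sqrt{16 + V^{2}}}$ ($p{\left(V \right)} = - 2 \frac{V + V}{V + \sqrt{V^{2} + 4^{2}}} = - 2 \frac{2 V}{V + \sqrt{V^{2} + 16}} = - 2 \frac{2 V}{V + \sqrt{16 + V^{2}}} = - \frac{4 V}{V + \sqrt{16 + V^{2}}}$)
$p{\left(12 \cdot 3 \right)} \left(-418 + \sqrt{-438 - 144}\right) = - \frac{4 \cdot 12 \cdot 3}{12 \cdot 3 + \sqrt{16 + \left(12 \cdot 3\right)^{2}}} \left(-418 + \sqrt{-438 - 144}\right) = \left(-4\right) 36 \frac{1}{36 + \sqrt{16 + 36^{2}}} \left(-418 + \sqrt{-582}\right) = \left(-4\right) 36 \frac{1}{36 + \sqrt{16 + 1296}} \left(-418 + i \sqrt{582}\right) = \left(-4\right) 36 \frac{1}{36 + \sqrt{1312}} \left(-418 + i \sqrt{582}\right) = \left(-4\right) 36 \frac{1}{36 + 4 \sqrt{82}} \left(-418 + i \sqrt{582}\right) = - \frac{144}{36 + 4 \sqrt{82}} \left(-418 + i \sqrt{582}\right) = - \frac{144 \left(-418 + i \sqrt{582}\right)}{36 + 4 \sqrt{82}}$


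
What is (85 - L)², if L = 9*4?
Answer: 2401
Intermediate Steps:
L = 36
(85 - L)² = (85 - 1*36)² = (85 - 36)² = 49² = 2401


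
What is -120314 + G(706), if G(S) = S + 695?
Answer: -118913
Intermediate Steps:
G(S) = 695 + S
-120314 + G(706) = -120314 + (695 + 706) = -120314 + 1401 = -118913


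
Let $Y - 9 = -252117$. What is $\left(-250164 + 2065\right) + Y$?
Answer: $-500207$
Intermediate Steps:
$Y = -252108$ ($Y = 9 - 252117 = -252108$)
$\left(-250164 + 2065\right) + Y = \left(-250164 + 2065\right) - 252108 = -248099 - 252108 = -500207$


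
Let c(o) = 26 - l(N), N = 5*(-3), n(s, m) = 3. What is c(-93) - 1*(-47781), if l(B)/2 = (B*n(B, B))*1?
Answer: 47897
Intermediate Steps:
N = -15
l(B) = 6*B (l(B) = 2*((B*3)*1) = 2*((3*B)*1) = 2*(3*B) = 6*B)
c(o) = 116 (c(o) = 26 - 6*(-15) = 26 - 1*(-90) = 26 + 90 = 116)
c(-93) - 1*(-47781) = 116 - 1*(-47781) = 116 + 47781 = 47897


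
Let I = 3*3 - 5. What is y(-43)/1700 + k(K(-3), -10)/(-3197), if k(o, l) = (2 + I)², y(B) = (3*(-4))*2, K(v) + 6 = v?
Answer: -34482/1358725 ≈ -0.025378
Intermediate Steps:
K(v) = -6 + v
I = 4 (I = 9 - 5 = 4)
y(B) = -24 (y(B) = -12*2 = -24)
k(o, l) = 36 (k(o, l) = (2 + 4)² = 6² = 36)
y(-43)/1700 + k(K(-3), -10)/(-3197) = -24/1700 + 36/(-3197) = -24*1/1700 + 36*(-1/3197) = -6/425 - 36/3197 = -34482/1358725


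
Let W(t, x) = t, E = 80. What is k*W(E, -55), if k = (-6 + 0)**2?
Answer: 2880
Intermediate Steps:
k = 36 (k = (-6)**2 = 36)
k*W(E, -55) = 36*80 = 2880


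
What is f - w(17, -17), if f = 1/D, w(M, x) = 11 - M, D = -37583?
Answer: 225497/37583 ≈ 6.0000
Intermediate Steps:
f = -1/37583 (f = 1/(-37583) = -1/37583 ≈ -2.6608e-5)
f - w(17, -17) = -1/37583 - (11 - 1*17) = -1/37583 - (11 - 17) = -1/37583 - 1*(-6) = -1/37583 + 6 = 225497/37583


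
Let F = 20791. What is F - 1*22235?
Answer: -1444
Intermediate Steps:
F - 1*22235 = 20791 - 1*22235 = 20791 - 22235 = -1444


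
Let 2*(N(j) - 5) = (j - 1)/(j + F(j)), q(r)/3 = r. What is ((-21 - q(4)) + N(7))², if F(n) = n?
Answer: 151321/196 ≈ 772.05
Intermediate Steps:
q(r) = 3*r
N(j) = 5 + (-1 + j)/(4*j) (N(j) = 5 + ((j - 1)/(j + j))/2 = 5 + ((-1 + j)/((2*j)))/2 = 5 + ((-1 + j)*(1/(2*j)))/2 = 5 + ((-1 + j)/(2*j))/2 = 5 + (-1 + j)/(4*j))
((-21 - q(4)) + N(7))² = ((-21 - 3*4) + (¼)*(-1 + 21*7)/7)² = ((-21 - 1*12) + (¼)*(⅐)*(-1 + 147))² = ((-21 - 12) + (¼)*(⅐)*146)² = (-33 + 73/14)² = (-389/14)² = 151321/196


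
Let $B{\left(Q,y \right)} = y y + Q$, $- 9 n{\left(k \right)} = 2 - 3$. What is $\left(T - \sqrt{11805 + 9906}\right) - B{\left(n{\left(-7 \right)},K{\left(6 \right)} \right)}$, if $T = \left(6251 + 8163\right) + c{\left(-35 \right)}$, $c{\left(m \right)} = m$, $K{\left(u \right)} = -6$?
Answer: $\frac{129086}{9} - \sqrt{21711} \approx 14196.0$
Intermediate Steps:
$n{\left(k \right)} = \frac{1}{9}$ ($n{\left(k \right)} = - \frac{2 - 3}{9} = \left(- \frac{1}{9}\right) \left(-1\right) = \frac{1}{9}$)
$B{\left(Q,y \right)} = Q + y^{2}$ ($B{\left(Q,y \right)} = y^{2} + Q = Q + y^{2}$)
$T = 14379$ ($T = \left(6251 + 8163\right) - 35 = 14414 - 35 = 14379$)
$\left(T - \sqrt{11805 + 9906}\right) - B{\left(n{\left(-7 \right)},K{\left(6 \right)} \right)} = \left(14379 - \sqrt{11805 + 9906}\right) - \left(\frac{1}{9} + \left(-6\right)^{2}\right) = \left(14379 - \sqrt{21711}\right) - \left(\frac{1}{9} + 36\right) = \left(14379 - \sqrt{21711}\right) - \frac{325}{9} = \frac{129086}{9} - \sqrt{21711}$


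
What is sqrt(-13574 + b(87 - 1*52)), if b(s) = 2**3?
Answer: I*sqrt(13566) ≈ 116.47*I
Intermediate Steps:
b(s) = 8
sqrt(-13574 + b(87 - 1*52)) = sqrt(-13574 + 8) = sqrt(-13566) = I*sqrt(13566)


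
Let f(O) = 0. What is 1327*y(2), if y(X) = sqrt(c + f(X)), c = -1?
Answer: 1327*I ≈ 1327.0*I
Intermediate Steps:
y(X) = I (y(X) = sqrt(-1 + 0) = sqrt(-1) = I)
1327*y(2) = 1327*I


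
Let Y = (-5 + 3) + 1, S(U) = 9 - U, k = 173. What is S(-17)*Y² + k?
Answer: 199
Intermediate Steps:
Y = -1 (Y = -2 + 1 = -1)
S(-17)*Y² + k = (9 - 1*(-17))*(-1)² + 173 = (9 + 17)*1 + 173 = 26*1 + 173 = 26 + 173 = 199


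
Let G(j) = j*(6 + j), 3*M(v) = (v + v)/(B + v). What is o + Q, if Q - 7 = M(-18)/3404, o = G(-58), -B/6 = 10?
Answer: 66886899/22126 ≈ 3023.0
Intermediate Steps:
B = -60 (B = -6*10 = -60)
M(v) = 2*v/(3*(-60 + v)) (M(v) = ((v + v)/(-60 + v))/3 = ((2*v)/(-60 + v))/3 = (2*v/(-60 + v))/3 = 2*v/(3*(-60 + v)))
o = 3016 (o = -58*(6 - 58) = -58*(-52) = 3016)
Q = 154883/22126 (Q = 7 + ((2/3)*(-18)/(-60 - 18))/3404 = 7 + ((2/3)*(-18)/(-78))*(1/3404) = 7 + ((2/3)*(-18)*(-1/78))*(1/3404) = 7 + (2/13)*(1/3404) = 7 + 1/22126 = 154883/22126 ≈ 7.0000)
o + Q = 3016 + 154883/22126 = 66886899/22126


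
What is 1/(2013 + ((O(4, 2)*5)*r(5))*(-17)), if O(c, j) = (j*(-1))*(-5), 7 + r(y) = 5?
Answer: 1/3713 ≈ 0.00026932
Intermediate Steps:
r(y) = -2 (r(y) = -7 + 5 = -2)
O(c, j) = 5*j (O(c, j) = -j*(-5) = 5*j)
1/(2013 + ((O(4, 2)*5)*r(5))*(-17)) = 1/(2013 + (((5*2)*5)*(-2))*(-17)) = 1/(2013 + ((10*5)*(-2))*(-17)) = 1/(2013 + (50*(-2))*(-17)) = 1/(2013 - 100*(-17)) = 1/(2013 + 1700) = 1/3713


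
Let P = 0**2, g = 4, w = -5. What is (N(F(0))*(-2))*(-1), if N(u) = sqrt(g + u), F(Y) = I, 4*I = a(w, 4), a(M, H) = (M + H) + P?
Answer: sqrt(15) ≈ 3.8730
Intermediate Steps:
P = 0
a(M, H) = H + M (a(M, H) = (M + H) + 0 = (H + M) + 0 = H + M)
I = -1/4 (I = (4 - 5)/4 = (1/4)*(-1) = -1/4 ≈ -0.25000)
F(Y) = -1/4
N(u) = sqrt(4 + u)
(N(F(0))*(-2))*(-1) = (sqrt(4 - 1/4)*(-2))*(-1) = (sqrt(15/4)*(-2))*(-1) = ((sqrt(15)/2)*(-2))*(-1) = -sqrt(15)*(-1) = sqrt(15)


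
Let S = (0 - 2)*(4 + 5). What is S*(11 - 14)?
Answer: 54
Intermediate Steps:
S = -18 (S = -2*9 = -18)
S*(11 - 14) = -18*(11 - 14) = -18*(-3) = 54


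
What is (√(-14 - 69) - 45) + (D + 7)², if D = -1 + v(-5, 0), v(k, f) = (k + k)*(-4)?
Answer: 2071 + I*√83 ≈ 2071.0 + 9.1104*I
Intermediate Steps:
v(k, f) = -8*k (v(k, f) = (2*k)*(-4) = -8*k)
D = 39 (D = -1 - 8*(-5) = -1 + 40 = 39)
(√(-14 - 69) - 45) + (D + 7)² = (√(-14 - 69) - 45) + (39 + 7)² = (√(-83) - 45) + 46² = (I*√83 - 45) + 2116 = (-45 + I*√83) + 2116 = 2071 + I*√83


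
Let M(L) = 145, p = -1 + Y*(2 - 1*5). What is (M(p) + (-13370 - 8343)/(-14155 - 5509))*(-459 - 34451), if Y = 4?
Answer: -50148092815/9832 ≈ -5.1005e+6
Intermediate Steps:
p = -13 (p = -1 + 4*(2 - 1*5) = -1 + 4*(2 - 5) = -1 + 4*(-3) = -1 - 12 = -13)
(M(p) + (-13370 - 8343)/(-14155 - 5509))*(-459 - 34451) = (145 + (-13370 - 8343)/(-14155 - 5509))*(-459 - 34451) = (145 - 21713/(-19664))*(-34910) = (145 - 21713*(-1/19664))*(-34910) = (145 + 21713/19664)*(-34910) = (2872993/19664)*(-34910) = -50148092815/9832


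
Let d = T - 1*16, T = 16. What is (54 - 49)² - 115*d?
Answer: 25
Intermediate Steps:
d = 0 (d = 16 - 1*16 = 16 - 16 = 0)
(54 - 49)² - 115*d = (54 - 49)² - 115*0 = 5² + 0 = 25 + 0 = 25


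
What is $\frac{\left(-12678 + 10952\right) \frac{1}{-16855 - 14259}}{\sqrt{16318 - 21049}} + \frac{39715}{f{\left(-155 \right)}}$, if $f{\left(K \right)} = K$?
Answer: $- \frac{7943}{31} - \frac{863 i \sqrt{4731}}{73600167} \approx -256.23 - 0.00080651 i$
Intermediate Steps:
$\frac{\left(-12678 + 10952\right) \frac{1}{-16855 - 14259}}{\sqrt{16318 - 21049}} + \frac{39715}{f{\left(-155 \right)}} = \frac{\left(-12678 + 10952\right) \frac{1}{-16855 - 14259}}{\sqrt{16318 - 21049}} + \frac{39715}{-155} = \frac{\left(-1726\right) \frac{1}{-31114}}{\sqrt{-4731}} + 39715 \left(- \frac{1}{155}\right) = \frac{\left(-1726\right) \left(- \frac{1}{31114}\right)}{i \sqrt{4731}} - \frac{7943}{31} = \frac{863 \left(- \frac{i \sqrt{4731}}{4731}\right)}{15557} - \frac{7943}{31} = - \frac{863 i \sqrt{4731}}{73600167} - \frac{7943}{31} = - \frac{7943}{31} - \frac{863 i \sqrt{4731}}{73600167}$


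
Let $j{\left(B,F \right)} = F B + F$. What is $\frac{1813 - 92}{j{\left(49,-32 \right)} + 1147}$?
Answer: $- \frac{1721}{453} \approx -3.7991$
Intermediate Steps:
$j{\left(B,F \right)} = F + B F$ ($j{\left(B,F \right)} = B F + F = F + B F$)
$\frac{1813 - 92}{j{\left(49,-32 \right)} + 1147} = \frac{1813 - 92}{- 32 \left(1 + 49\right) + 1147} = \frac{1721}{\left(-32\right) 50 + 1147} = \frac{1721}{-1600 + 1147} = \frac{1721}{-453} = 1721 \left(- \frac{1}{453}\right) = - \frac{1721}{453}$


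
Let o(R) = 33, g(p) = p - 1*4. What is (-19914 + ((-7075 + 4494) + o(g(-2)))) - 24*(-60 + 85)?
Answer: -23062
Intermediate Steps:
g(p) = -4 + p (g(p) = p - 4 = -4 + p)
(-19914 + ((-7075 + 4494) + o(g(-2)))) - 24*(-60 + 85) = (-19914 + ((-7075 + 4494) + 33)) - 24*(-60 + 85) = (-19914 + (-2581 + 33)) - 24*25 = (-19914 - 2548) - 600 = -22462 - 600 = -23062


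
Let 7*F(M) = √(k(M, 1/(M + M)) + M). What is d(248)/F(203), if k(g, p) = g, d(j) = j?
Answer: 124*√406/29 ≈ 86.156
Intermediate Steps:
F(M) = √2*√M/7 (F(M) = √(M + M)/7 = √(2*M)/7 = (√2*√M)/7 = √2*√M/7)
d(248)/F(203) = 248/((√2*√203/7)) = 248/((√406/7)) = 248*(√406/58) = 124*√406/29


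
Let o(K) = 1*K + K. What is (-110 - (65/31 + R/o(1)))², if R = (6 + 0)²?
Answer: 16265089/961 ≈ 16925.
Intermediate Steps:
o(K) = 2*K (o(K) = K + K = 2*K)
R = 36 (R = 6² = 36)
(-110 - (65/31 + R/o(1)))² = (-110 - (65/31 + 36/((2*1))))² = (-110 - (65*(1/31) + 36/2))² = (-110 - (65/31 + 36*(½)))² = (-110 - (65/31 + 18))² = (-110 - 1*623/31)² = (-110 - 623/31)² = (-4033/31)² = 16265089/961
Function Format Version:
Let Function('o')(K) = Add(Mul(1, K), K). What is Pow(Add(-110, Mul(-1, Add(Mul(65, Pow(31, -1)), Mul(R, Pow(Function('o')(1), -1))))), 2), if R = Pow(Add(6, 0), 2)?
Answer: Rational(16265089, 961) ≈ 16925.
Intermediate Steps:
Function('o')(K) = Mul(2, K) (Function('o')(K) = Add(K, K) = Mul(2, K))
R = 36 (R = Pow(6, 2) = 36)
Pow(Add(-110, Mul(-1, Add(Mul(65, Pow(31, -1)), Mul(R, Pow(Function('o')(1), -1))))), 2) = Pow(Add(-110, Mul(-1, Add(Mul(65, Pow(31, -1)), Mul(36, Pow(Mul(2, 1), -1))))), 2) = Pow(Add(-110, Mul(-1, Add(Mul(65, Rational(1, 31)), Mul(36, Pow(2, -1))))), 2) = Pow(Add(-110, Mul(-1, Add(Rational(65, 31), Mul(36, Rational(1, 2))))), 2) = Pow(Add(-110, Mul(-1, Add(Rational(65, 31), 18))), 2) = Pow(Add(-110, Mul(-1, Rational(623, 31))), 2) = Pow(Add(-110, Rational(-623, 31)), 2) = Pow(Rational(-4033, 31), 2) = Rational(16265089, 961)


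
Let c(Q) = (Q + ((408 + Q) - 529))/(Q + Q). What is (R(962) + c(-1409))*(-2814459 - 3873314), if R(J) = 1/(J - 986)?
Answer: -226441306007/33816 ≈ -6.6963e+6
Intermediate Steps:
c(Q) = (-121 + 2*Q)/(2*Q) (c(Q) = (Q + (-121 + Q))/((2*Q)) = (-121 + 2*Q)*(1/(2*Q)) = (-121 + 2*Q)/(2*Q))
R(J) = 1/(-986 + J)
(R(962) + c(-1409))*(-2814459 - 3873314) = (1/(-986 + 962) + (-121/2 - 1409)/(-1409))*(-2814459 - 3873314) = (1/(-24) - 1/1409*(-2939/2))*(-6687773) = (-1/24 + 2939/2818)*(-6687773) = (33859/33816)*(-6687773) = -226441306007/33816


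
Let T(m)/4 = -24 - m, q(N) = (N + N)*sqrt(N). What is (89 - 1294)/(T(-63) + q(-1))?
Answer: -9399/1217 - 241*I/2434 ≈ -7.7231 - 0.099014*I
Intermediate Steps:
q(N) = 2*N**(3/2) (q(N) = (2*N)*sqrt(N) = 2*N**(3/2))
T(m) = -96 - 4*m (T(m) = 4*(-24 - m) = -96 - 4*m)
(89 - 1294)/(T(-63) + q(-1)) = (89 - 1294)/((-96 - 4*(-63)) + 2*(-1)**(3/2)) = -1205/((-96 + 252) + 2*(-I)) = -1205*(156 + 2*I)/24340 = -241*(156 + 2*I)/4868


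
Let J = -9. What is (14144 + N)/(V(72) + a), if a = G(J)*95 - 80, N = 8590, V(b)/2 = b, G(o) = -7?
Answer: -22734/601 ≈ -37.827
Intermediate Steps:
V(b) = 2*b
a = -745 (a = -7*95 - 80 = -665 - 80 = -745)
(14144 + N)/(V(72) + a) = (14144 + 8590)/(2*72 - 745) = 22734/(144 - 745) = 22734/(-601) = 22734*(-1/601) = -22734/601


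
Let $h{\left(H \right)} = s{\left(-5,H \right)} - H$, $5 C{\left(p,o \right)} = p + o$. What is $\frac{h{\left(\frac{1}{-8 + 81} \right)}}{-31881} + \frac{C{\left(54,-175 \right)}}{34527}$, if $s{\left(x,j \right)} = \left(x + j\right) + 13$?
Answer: $- \frac{1746227}{1834592145} \approx -0.00095183$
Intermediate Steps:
$s{\left(x,j \right)} = 13 + j + x$ ($s{\left(x,j \right)} = \left(j + x\right) + 13 = 13 + j + x$)
$C{\left(p,o \right)} = \frac{o}{5} + \frac{p}{5}$ ($C{\left(p,o \right)} = \frac{p + o}{5} = \frac{o + p}{5} = \frac{o}{5} + \frac{p}{5}$)
$h{\left(H \right)} = 8$ ($h{\left(H \right)} = \left(13 + H - 5\right) - H = \left(8 + H\right) - H = 8$)
$\frac{h{\left(\frac{1}{-8 + 81} \right)}}{-31881} + \frac{C{\left(54,-175 \right)}}{34527} = \frac{8}{-31881} + \frac{\frac{1}{5} \left(-175\right) + \frac{1}{5} \cdot 54}{34527} = 8 \left(- \frac{1}{31881}\right) + \left(-35 + \frac{54}{5}\right) \frac{1}{34527} = - \frac{8}{31881} - \frac{121}{172635} = - \frac{1746227}{1834592145}$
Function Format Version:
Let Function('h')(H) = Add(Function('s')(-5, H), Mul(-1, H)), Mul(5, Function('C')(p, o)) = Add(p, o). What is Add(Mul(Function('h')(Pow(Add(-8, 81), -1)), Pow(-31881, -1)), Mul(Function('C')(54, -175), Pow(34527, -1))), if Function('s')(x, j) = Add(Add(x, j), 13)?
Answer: Rational(-1746227, 1834592145) ≈ -0.00095183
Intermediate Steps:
Function('s')(x, j) = Add(13, j, x) (Function('s')(x, j) = Add(Add(j, x), 13) = Add(13, j, x))
Function('C')(p, o) = Add(Mul(Rational(1, 5), o), Mul(Rational(1, 5), p)) (Function('C')(p, o) = Mul(Rational(1, 5), Add(p, o)) = Mul(Rational(1, 5), Add(o, p)) = Add(Mul(Rational(1, 5), o), Mul(Rational(1, 5), p)))
Function('h')(H) = 8 (Function('h')(H) = Add(Add(13, H, -5), Mul(-1, H)) = Add(Add(8, H), Mul(-1, H)) = 8)
Add(Mul(Function('h')(Pow(Add(-8, 81), -1)), Pow(-31881, -1)), Mul(Function('C')(54, -175), Pow(34527, -1))) = Add(Mul(8, Pow(-31881, -1)), Mul(Add(Mul(Rational(1, 5), -175), Mul(Rational(1, 5), 54)), Pow(34527, -1))) = Add(Mul(8, Rational(-1, 31881)), Mul(Add(-35, Rational(54, 5)), Rational(1, 34527))) = Add(Rational(-8, 31881), Mul(Rational(-121, 5), Rational(1, 34527))) = Add(Rational(-8, 31881), Rational(-121, 172635)) = Rational(-1746227, 1834592145)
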